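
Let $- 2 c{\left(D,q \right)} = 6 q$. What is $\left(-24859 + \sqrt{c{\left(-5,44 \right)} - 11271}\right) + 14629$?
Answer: $-10230 + 3 i \sqrt{1267} \approx -10230.0 + 106.78 i$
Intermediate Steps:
$c{\left(D,q \right)} = - 3 q$ ($c{\left(D,q \right)} = - \frac{6 q}{2} = - 3 q$)
$\left(-24859 + \sqrt{c{\left(-5,44 \right)} - 11271}\right) + 14629 = \left(-24859 + \sqrt{\left(-3\right) 44 - 11271}\right) + 14629 = \left(-24859 + \sqrt{-132 - 11271}\right) + 14629 = \left(-24859 + \sqrt{-11403}\right) + 14629 = \left(-24859 + 3 i \sqrt{1267}\right) + 14629 = -10230 + 3 i \sqrt{1267}$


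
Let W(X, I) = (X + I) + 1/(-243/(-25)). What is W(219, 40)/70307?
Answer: 62962/17084601 ≈ 0.0036853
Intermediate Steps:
W(X, I) = 25/243 + I + X (W(X, I) = (I + X) + 1/(-243*(-1/25)) = (I + X) + 1/(243/25) = (I + X) + 25/243 = 25/243 + I + X)
W(219, 40)/70307 = (25/243 + 40 + 219)/70307 = (62962/243)*(1/70307) = 62962/17084601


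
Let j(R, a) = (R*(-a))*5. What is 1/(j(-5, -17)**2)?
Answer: 1/180625 ≈ 5.5363e-6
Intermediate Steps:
j(R, a) = -5*R*a (j(R, a) = -R*a*5 = -5*R*a)
1/(j(-5, -17)**2) = 1/((-5*(-5)*(-17))**2) = 1/((-425)**2) = 1/180625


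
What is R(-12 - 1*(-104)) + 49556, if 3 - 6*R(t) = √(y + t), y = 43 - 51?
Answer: 99113/2 - √21/3 ≈ 49555.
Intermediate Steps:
y = -8
R(t) = ½ - √(-8 + t)/6
R(-12 - 1*(-104)) + 49556 = (½ - √(-8 + (-12 - 1*(-104)))/6) + 49556 = (½ - √(-8 + (-12 + 104))/6) + 49556 = (½ - √(-8 + 92)/6) + 49556 = (½ - √21/3) + 49556 = 99113/2 - √21/3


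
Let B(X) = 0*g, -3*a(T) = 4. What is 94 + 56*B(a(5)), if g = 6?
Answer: 94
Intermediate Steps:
a(T) = -4/3 (a(T) = -1/3*4 = -4/3)
B(X) = 0 (B(X) = 0*6 = 0)
94 + 56*B(a(5)) = 94 + 56*0 = 94 + 0 = 94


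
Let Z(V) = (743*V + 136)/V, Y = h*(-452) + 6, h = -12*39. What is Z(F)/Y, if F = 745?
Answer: 184557/52532930 ≈ 0.0035132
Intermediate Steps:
h = -468
Y = 211542 (Y = -468*(-452) + 6 = 211536 + 6 = 211542)
Z(V) = (136 + 743*V)/V
Z(F)/Y = (743 + 136/745)/211542 = (743 + 136*(1/745))*(1/211542) = (743 + 136/745)*(1/211542) = (553671/745)*(1/211542) = 184557/52532930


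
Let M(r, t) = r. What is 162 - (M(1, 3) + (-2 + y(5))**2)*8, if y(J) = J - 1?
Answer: 122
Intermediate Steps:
y(J) = -1 + J
162 - (M(1, 3) + (-2 + y(5))**2)*8 = 162 - (1 + (-2 + (-1 + 5))**2)*8 = 162 - (1 + (-2 + 4)**2)*8 = 162 - (1 + 2**2)*8 = 162 - (1 + 4)*8 = 162 - 5*8 = 162 - 1*40 = 162 - 40 = 122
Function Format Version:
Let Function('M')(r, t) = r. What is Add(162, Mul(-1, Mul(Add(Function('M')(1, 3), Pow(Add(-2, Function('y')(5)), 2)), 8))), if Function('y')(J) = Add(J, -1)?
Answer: 122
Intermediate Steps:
Function('y')(J) = Add(-1, J)
Add(162, Mul(-1, Mul(Add(Function('M')(1, 3), Pow(Add(-2, Function('y')(5)), 2)), 8))) = Add(162, Mul(-1, Mul(Add(1, Pow(Add(-2, Add(-1, 5)), 2)), 8))) = Add(162, Mul(-1, Mul(Add(1, Pow(Add(-2, 4), 2)), 8))) = Add(162, Mul(-1, Mul(Add(1, Pow(2, 2)), 8))) = Add(162, Mul(-1, Mul(Add(1, 4), 8))) = Add(162, Mul(-1, Mul(5, 8))) = Add(162, Mul(-1, 40)) = Add(162, -40) = 122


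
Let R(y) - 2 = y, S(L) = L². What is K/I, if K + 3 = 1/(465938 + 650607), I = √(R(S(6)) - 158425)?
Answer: 3349634*I*√158387/176846212915 ≈ 0.0075381*I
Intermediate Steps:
R(y) = 2 + y
I = I*√158387 (I = √((2 + 6²) - 158425) = √((2 + 36) - 158425) = √(38 - 158425) = √(-158387) = I*√158387 ≈ 397.98*I)
K = -3349634/1116545 (K = -3 + 1/(465938 + 650607) = -3 + 1/1116545 = -3349634/1116545 ≈ -3.0000)
K/I = -3349634*(-I*√158387/158387)/1116545 = -(-3349634)*I*√158387/176846212915 = 3349634*I*√158387/176846212915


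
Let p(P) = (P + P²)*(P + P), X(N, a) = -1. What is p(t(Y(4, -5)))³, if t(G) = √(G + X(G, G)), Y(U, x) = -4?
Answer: 14000 + 2000*I*√5 ≈ 14000.0 + 4472.1*I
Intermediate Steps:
t(G) = √(-1 + G) (t(G) = √(G - 1) = √(-1 + G))
p(P) = 2*P*(P + P²) (p(P) = (P + P²)*(2*P) = 2*P*(P + P²))
p(t(Y(4, -5)))³ = (2*(√(-1 - 4))²*(1 + √(-1 - 4)))³ = (2*(√(-5))²*(1 + √(-5)))³ = (2*(I*√5)²*(1 + I*√5))³ = (2*(-5)*(1 + I*√5))³ = (-10 - 10*I*√5)³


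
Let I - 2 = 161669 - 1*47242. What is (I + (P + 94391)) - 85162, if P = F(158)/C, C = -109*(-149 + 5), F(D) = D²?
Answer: 485240233/3924 ≈ 1.2366e+5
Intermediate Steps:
I = 114429 (I = 2 + (161669 - 1*47242) = 2 + (161669 - 47242) = 2 + 114427 = 114429)
C = 15696 (C = -109*(-144) = 15696)
P = 6241/3924 (P = 158²/15696 = 24964*(1/15696) = 6241/3924 ≈ 1.5905)
(I + (P + 94391)) - 85162 = (114429 + (6241/3924 + 94391)) - 85162 = (114429 + 370396525/3924) - 85162 = 819415921/3924 - 85162 = 485240233/3924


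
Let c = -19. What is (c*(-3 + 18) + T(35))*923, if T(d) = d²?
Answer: 867620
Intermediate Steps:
(c*(-3 + 18) + T(35))*923 = (-19*(-3 + 18) + 35²)*923 = (-19*15 + 1225)*923 = (-285 + 1225)*923 = 940*923 = 867620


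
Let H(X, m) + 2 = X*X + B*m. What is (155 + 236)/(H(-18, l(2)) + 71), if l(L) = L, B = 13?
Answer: 391/419 ≈ 0.93317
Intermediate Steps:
H(X, m) = -2 + X² + 13*m (H(X, m) = -2 + (X*X + 13*m) = -2 + (X² + 13*m) = -2 + X² + 13*m)
(155 + 236)/(H(-18, l(2)) + 71) = (155 + 236)/((-2 + (-18)² + 13*2) + 71) = 391/((-2 + 324 + 26) + 71) = 391/(348 + 71) = 391/419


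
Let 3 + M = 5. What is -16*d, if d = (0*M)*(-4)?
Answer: 0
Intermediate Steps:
M = 2 (M = -3 + 5 = 2)
d = 0 (d = (0*2)*(-4) = 0*(-4) = 0)
-16*d = -16*0 = 0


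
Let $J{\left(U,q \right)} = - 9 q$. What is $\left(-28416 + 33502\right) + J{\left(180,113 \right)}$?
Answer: $4069$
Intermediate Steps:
$\left(-28416 + 33502\right) + J{\left(180,113 \right)} = \left(-28416 + 33502\right) - 1017 = 5086 - 1017 = 4069$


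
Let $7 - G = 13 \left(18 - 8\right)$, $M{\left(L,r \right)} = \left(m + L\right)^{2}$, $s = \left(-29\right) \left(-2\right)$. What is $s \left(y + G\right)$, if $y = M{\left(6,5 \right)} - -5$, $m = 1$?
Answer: $-4002$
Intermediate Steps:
$s = 58$
$M{\left(L,r \right)} = \left(1 + L\right)^{2}$
$y = 54$ ($y = \left(1 + 6\right)^{2} - -5 = 7^{2} + 5 = 49 + 5 = 54$)
$G = -123$ ($G = 7 - 13 \left(18 - 8\right) = 7 - 13 \cdot 10 = 7 - 130 = -123$)
$s \left(y + G\right) = 58 \left(54 - 123\right) = 58 \left(-69\right) = -4002$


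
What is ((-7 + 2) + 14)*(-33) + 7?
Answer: -290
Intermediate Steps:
((-7 + 2) + 14)*(-33) + 7 = (-5 + 14)*(-33) + 7 = 9*(-33) + 7 = -297 + 7 = -290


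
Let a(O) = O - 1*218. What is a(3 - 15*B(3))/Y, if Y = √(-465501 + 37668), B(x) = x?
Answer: 260*I*√47537/142611 ≈ 0.3975*I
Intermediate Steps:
Y = 3*I*√47537 (Y = √(-427833) = 3*I*√47537 ≈ 654.09*I)
a(O) = -218 + O (a(O) = O - 218 = -218 + O)
a(3 - 15*B(3))/Y = (-218 + (3 - 15*3))/((3*I*√47537)) = (-218 + (3 - 45))*(-I*√47537/142611) = (-218 - 42)*(-I*√47537/142611) = -(-260)*I*√47537/142611 = 260*I*√47537/142611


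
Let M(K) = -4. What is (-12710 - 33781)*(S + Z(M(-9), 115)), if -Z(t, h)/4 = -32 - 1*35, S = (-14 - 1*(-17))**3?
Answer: -13714845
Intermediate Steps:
S = 27 (S = (-14 + 17)**3 = 3**3 = 27)
Z(t, h) = 268 (Z(t, h) = -4*(-32 - 1*35) = -4*(-32 - 35) = -4*(-67) = 268)
(-12710 - 33781)*(S + Z(M(-9), 115)) = (-12710 - 33781)*(27 + 268) = -46491*295 = -13714845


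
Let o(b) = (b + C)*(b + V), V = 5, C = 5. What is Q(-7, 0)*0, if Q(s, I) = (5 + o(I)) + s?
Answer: 0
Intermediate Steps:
o(b) = (5 + b)² (o(b) = (b + 5)*(b + 5) = (5 + b)*(5 + b) = (5 + b)²)
Q(s, I) = 30 + s + I² + 10*I (Q(s, I) = (5 + (25 + I² + 10*I)) + s = (30 + I² + 10*I) + s = 30 + s + I² + 10*I)
Q(-7, 0)*0 = (30 - 7 + 0² + 10*0)*0 = (30 - 7 + 0 + 0)*0 = 23*0 = 0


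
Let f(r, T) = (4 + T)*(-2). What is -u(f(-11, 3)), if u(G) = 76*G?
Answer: 1064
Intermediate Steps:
f(r, T) = -8 - 2*T
-u(f(-11, 3)) = -76*(-8 - 2*3) = -76*(-8 - 6) = -76*(-14) = -1*(-1064) = 1064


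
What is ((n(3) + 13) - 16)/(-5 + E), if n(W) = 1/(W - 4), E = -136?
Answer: 4/141 ≈ 0.028369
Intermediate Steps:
n(W) = 1/(-4 + W)
((n(3) + 13) - 16)/(-5 + E) = ((1/(-4 + 3) + 13) - 16)/(-5 - 136) = ((1/(-1) + 13) - 16)/(-141) = -((-1 + 13) - 16)/141 = -(12 - 16)/141 = -1/141*(-4) = 4/141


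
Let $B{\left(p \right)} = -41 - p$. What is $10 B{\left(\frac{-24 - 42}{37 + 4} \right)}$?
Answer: $- \frac{16150}{41} \approx -393.9$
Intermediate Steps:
$10 B{\left(\frac{-24 - 42}{37 + 4} \right)} = 10 \left(-41 - \frac{-24 - 42}{37 + 4}\right) = 10 \left(-41 - - \frac{66}{41}\right) = 10 \left(-41 + \frac{66}{41}\right) = 10 \left(- \frac{1615}{41}\right) = - \frac{16150}{41}$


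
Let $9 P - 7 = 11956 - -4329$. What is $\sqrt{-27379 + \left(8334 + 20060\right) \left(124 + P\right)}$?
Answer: $\frac{\sqrt{494036341}}{3} \approx 7409.0$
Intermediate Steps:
$P = \frac{16292}{9}$ ($P = \frac{7}{9} + \frac{11956 - -4329}{9} = \frac{7}{9} + \frac{11956 + 4329}{9} = \frac{7}{9} + \frac{1}{9} \cdot 16285 = \frac{7}{9} + \frac{16285}{9} = \frac{16292}{9} \approx 1810.2$)
$\sqrt{-27379 + \left(8334 + 20060\right) \left(124 + P\right)} = \sqrt{-27379 + \left(8334 + 20060\right) \left(124 + \frac{16292}{9}\right)} = \sqrt{-27379 + 28394 \cdot \frac{17408}{9}} = \sqrt{-27379 + \frac{494282752}{9}} = \sqrt{\frac{494036341}{9}} = \frac{\sqrt{494036341}}{3}$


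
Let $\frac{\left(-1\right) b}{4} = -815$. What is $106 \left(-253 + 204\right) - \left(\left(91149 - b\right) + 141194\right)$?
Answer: $-234277$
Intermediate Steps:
$b = 3260$ ($b = \left(-4\right) \left(-815\right) = 3260$)
$106 \left(-253 + 204\right) - \left(\left(91149 - b\right) + 141194\right) = 106 \left(-253 + 204\right) - \left(\left(91149 - 3260\right) + 141194\right) = 106 \left(-49\right) - \left(\left(91149 - 3260\right) + 141194\right) = -5194 - \left(87889 + 141194\right) = -5194 - 229083 = -234277$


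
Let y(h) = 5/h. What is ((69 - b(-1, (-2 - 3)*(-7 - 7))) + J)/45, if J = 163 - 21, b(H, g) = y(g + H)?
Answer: 14554/3105 ≈ 4.6873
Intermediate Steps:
b(H, g) = 5/(H + g) (b(H, g) = 5/(g + H) = 5/(H + g))
J = 142
((69 - b(-1, (-2 - 3)*(-7 - 7))) + J)/45 = ((69 - 5/(-1 + (-2 - 3)*(-7 - 7))) + 142)/45 = ((69 - 5/(-1 - 5*(-14))) + 142)*(1/45) = ((69 - 5/(-1 + 70)) + 142)*(1/45) = ((69 - 5/69) + 142)*(1/45) = (4756/69 + 142)*(1/45) = (14554/69)*(1/45) = 14554/3105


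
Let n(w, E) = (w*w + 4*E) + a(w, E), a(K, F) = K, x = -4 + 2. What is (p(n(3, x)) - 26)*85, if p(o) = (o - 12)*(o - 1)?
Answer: -4250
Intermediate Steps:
x = -2
n(w, E) = w + w² + 4*E (n(w, E) = (w*w + 4*E) + w = (w² + 4*E) + w = w + w² + 4*E)
p(o) = (-1 + o)*(-12 + o) (p(o) = (-12 + o)*(-1 + o) = (-1 + o)*(-12 + o))
(p(n(3, x)) - 26)*85 = ((12 + (3 + 3² + 4*(-2))² - 13*(3 + 3² + 4*(-2))) - 26)*85 = ((12 + (3 + 9 - 8)² - 13*(3 + 9 - 8)) - 26)*85 = ((12 + 4² - 13*4) - 26)*85 = ((12 + 16 - 52) - 26)*85 = (-24 - 26)*85 = -50*85 = -4250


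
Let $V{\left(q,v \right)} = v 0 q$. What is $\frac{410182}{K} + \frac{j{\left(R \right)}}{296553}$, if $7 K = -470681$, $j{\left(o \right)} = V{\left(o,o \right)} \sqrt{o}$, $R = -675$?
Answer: $- \frac{2871274}{470681} \approx -6.1003$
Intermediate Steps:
$V{\left(q,v \right)} = 0$ ($V{\left(q,v \right)} = 0 q = 0$)
$j{\left(o \right)} = 0$ ($j{\left(o \right)} = 0 \sqrt{o} = 0$)
$K = - \frac{470681}{7}$ ($K = \frac{1}{7} \left(-470681\right) = - \frac{470681}{7} \approx -67240.0$)
$\frac{410182}{K} + \frac{j{\left(R \right)}}{296553} = \frac{410182}{- \frac{470681}{7}} + \frac{0}{296553} = 410182 \left(- \frac{7}{470681}\right) + 0 \cdot \frac{1}{296553} = - \frac{2871274}{470681} + 0 = - \frac{2871274}{470681}$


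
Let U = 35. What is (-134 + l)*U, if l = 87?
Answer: -1645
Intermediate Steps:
(-134 + l)*U = (-134 + 87)*35 = -47*35 = -1645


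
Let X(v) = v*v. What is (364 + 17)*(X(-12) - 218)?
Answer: -28194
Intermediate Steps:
X(v) = v²
(364 + 17)*(X(-12) - 218) = (364 + 17)*((-12)² - 218) = 381*(144 - 218) = 381*(-74) = -28194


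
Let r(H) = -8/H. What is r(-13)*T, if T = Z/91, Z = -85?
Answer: -680/1183 ≈ -0.57481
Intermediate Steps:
T = -85/91 ≈ -0.93407
r(-13)*T = -8/(-13)*(-85/91) = -8*(-1/13)*(-85/91) = (8/13)*(-85/91) = -680/1183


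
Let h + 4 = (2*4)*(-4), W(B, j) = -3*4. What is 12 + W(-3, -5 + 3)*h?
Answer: 444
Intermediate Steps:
W(B, j) = -12
h = -36 (h = -4 + (2*4)*(-4) = -4 + 8*(-4) = -4 - 32 = -36)
12 + W(-3, -5 + 3)*h = 12 - 12*(-36) = 12 + 432 = 444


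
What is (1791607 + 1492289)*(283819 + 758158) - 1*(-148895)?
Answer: 3421744251287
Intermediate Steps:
(1791607 + 1492289)*(283819 + 758158) - 1*(-148895) = 3283896*1041977 + 148895 = 3421744102392 + 148895 = 3421744251287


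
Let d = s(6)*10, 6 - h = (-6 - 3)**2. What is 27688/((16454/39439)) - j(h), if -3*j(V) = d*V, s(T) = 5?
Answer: 535709766/8227 ≈ 65116.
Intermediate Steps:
h = -75 (h = 6 - (-6 - 3)**2 = 6 - 1*(-9)**2 = 6 - 1*81 = 6 - 81 = -75)
d = 50 (d = 5*10 = 50)
j(V) = -50*V/3
27688/((16454/39439)) - j(h) = 27688/((16454/39439)) - (-50)*(-75)/3 = 27688/((16454*(1/39439))) - 1*1250 = 27688/(16454/39439) - 1250 = 27688*(39439/16454) - 1250 = 545993516/8227 - 1250 = 535709766/8227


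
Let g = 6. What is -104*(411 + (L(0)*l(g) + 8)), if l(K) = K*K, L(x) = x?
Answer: -43576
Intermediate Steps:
l(K) = K**2
-104*(411 + (L(0)*l(g) + 8)) = -104*(411 + (0*6**2 + 8)) = -104*(411 + (0*36 + 8)) = -104*(411 + (0 + 8)) = -104*(411 + 8) = -104*419 = -43576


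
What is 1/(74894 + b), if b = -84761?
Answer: -1/9867 ≈ -0.00010135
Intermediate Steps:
1/(74894 + b) = 1/(74894 - 84761) = 1/(-9867) = -1/9867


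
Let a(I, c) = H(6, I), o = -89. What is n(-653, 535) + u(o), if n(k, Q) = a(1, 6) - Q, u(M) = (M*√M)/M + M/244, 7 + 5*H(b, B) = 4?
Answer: -653877/1220 + I*√89 ≈ -535.96 + 9.434*I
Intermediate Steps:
H(b, B) = -⅗ (H(b, B) = -7/5 + (⅕)*4 = -7/5 + ⅘ = -⅗)
a(I, c) = -⅗
u(M) = √M + M/244 (u(M) = M^(3/2)/M + M*(1/244) = √M + M/244)
n(k, Q) = -⅗ - Q
n(-653, 535) + u(o) = (-⅗ - 1*535) + (√(-89) + (1/244)*(-89)) = (-⅗ - 535) + (I*√89 - 89/244) = -2678/5 + (-89/244 + I*√89) = -653877/1220 + I*√89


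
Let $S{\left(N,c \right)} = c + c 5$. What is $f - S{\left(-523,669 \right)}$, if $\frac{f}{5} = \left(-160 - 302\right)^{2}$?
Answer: $1063206$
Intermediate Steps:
$S{\left(N,c \right)} = 6 c$ ($S{\left(N,c \right)} = c + 5 c = 6 c$)
$f = 1067220$ ($f = 5 \left(-160 - 302\right)^{2} = 5 \left(-462\right)^{2} = 5 \cdot 213444 = 1067220$)
$f - S{\left(-523,669 \right)} = 1067220 - 6 \cdot 669 = 1067220 - 4014 = 1063206$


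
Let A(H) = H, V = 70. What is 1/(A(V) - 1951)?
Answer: -1/1881 ≈ -0.00053163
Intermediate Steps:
1/(A(V) - 1951) = 1/(70 - 1951) = 1/(-1881) = -1/1881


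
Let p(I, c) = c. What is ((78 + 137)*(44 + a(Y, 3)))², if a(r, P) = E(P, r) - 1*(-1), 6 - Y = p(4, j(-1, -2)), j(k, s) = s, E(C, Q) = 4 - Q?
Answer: 77704225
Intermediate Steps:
Y = 8 (Y = 6 - 1*(-2) = 6 + 2 = 8)
a(r, P) = 5 - r (a(r, P) = (4 - r) - 1*(-1) = (4 - r) + 1 = 5 - r)
((78 + 137)*(44 + a(Y, 3)))² = ((78 + 137)*(44 + (5 - 1*8)))² = (215*(44 + (5 - 8)))² = (215*(44 - 3))² = (215*41)² = 8815² = 77704225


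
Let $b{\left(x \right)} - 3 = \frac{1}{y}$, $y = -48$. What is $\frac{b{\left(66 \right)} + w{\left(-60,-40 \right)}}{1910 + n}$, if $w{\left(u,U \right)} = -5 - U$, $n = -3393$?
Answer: $- \frac{1823}{71184} \approx -0.02561$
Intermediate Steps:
$b{\left(x \right)} = \frac{143}{48}$ ($b{\left(x \right)} = 3 + \frac{1}{-48} = 3 - \frac{1}{48} = \frac{143}{48}$)
$\frac{b{\left(66 \right)} + w{\left(-60,-40 \right)}}{1910 + n} = \frac{\frac{143}{48} - -35}{1910 - 3393} = \frac{\frac{143}{48} + \left(-5 + 40\right)}{-1483} = \left(\frac{143}{48} + 35\right) \left(- \frac{1}{1483}\right) = \frac{1823}{48} \left(- \frac{1}{1483}\right) = - \frac{1823}{71184}$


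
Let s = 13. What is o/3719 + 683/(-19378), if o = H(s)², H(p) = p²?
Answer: 550914981/72066782 ≈ 7.6445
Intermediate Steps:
o = 28561 (o = (13²)² = 169² = 28561)
o/3719 + 683/(-19378) = 28561/3719 + 683/(-19378) = 28561*(1/3719) + 683*(-1/19378) = 28561/3719 - 683/19378 = 550914981/72066782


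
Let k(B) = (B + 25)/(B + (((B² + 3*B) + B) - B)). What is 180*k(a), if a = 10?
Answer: 45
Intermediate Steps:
k(B) = (25 + B)/(B² + 4*B) (k(B) = (25 + B)/(B + ((B² + 4*B) - B)) = (25 + B)/(B + (B² + 3*B)) = (25 + B)/(B² + 4*B))
180*k(a) = 180*((25 + 10)/(10*(4 + 10))) = 180*((⅒)*35/14) = 180*((⅒)*(1/14)*35) = 180*(¼) = 45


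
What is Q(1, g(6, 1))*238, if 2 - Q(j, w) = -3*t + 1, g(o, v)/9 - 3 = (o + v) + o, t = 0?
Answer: 238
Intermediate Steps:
g(o, v) = 27 + 9*v + 18*o (g(o, v) = 27 + 9*((o + v) + o) = 27 + 9*(v + 2*o) = 27 + (9*v + 18*o) = 27 + 9*v + 18*o)
Q(j, w) = 1 (Q(j, w) = 2 - (-3*0 + 1) = 2 - (0 + 1) = 2 - 1*1 = 2 - 1 = 1)
Q(1, g(6, 1))*238 = 1*238 = 238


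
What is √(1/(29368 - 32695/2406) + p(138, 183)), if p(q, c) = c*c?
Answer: √167047572449123204919/70626713 ≈ 183.00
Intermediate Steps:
p(q, c) = c²
√(1/(29368 - 32695/2406) + p(138, 183)) = √(1/(29368 - 32695/2406) + 183²) = √(1/(29368 - 32695*1/2406) + 33489) = √(1/(29368 - 32695/2406) + 33489) = √(1/(70626713/2406) + 33489) = √(2406/70626713 + 33489) = √(2365217994063/70626713) = √167047572449123204919/70626713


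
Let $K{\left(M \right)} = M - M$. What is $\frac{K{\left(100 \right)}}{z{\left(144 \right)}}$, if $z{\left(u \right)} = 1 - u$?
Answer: $0$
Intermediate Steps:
$K{\left(M \right)} = 0$
$\frac{K{\left(100 \right)}}{z{\left(144 \right)}} = \frac{0}{1 - 144} = \frac{0}{-143} = 0 \left(- \frac{1}{143}\right) = 0$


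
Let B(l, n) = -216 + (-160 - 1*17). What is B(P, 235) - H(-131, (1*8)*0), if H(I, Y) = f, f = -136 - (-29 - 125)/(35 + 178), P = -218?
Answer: -54895/213 ≈ -257.72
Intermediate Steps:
f = -28814/213 (f = -136 - (-154)/213 = -136 - 1*(-154/213) = -136 + 154/213 = -28814/213 ≈ -135.28)
H(I, Y) = -28814/213
B(l, n) = -393 (B(l, n) = -216 + (-160 - 17) = -216 - 177 = -393)
B(P, 235) - H(-131, (1*8)*0) = -393 - 1*(-28814/213) = -393 + 28814/213 = -54895/213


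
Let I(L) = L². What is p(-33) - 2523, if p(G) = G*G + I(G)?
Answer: -345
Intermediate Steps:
p(G) = 2*G² (p(G) = G*G + G² = G² + G² = 2*G²)
p(-33) - 2523 = 2*(-33)² - 2523 = 2*1089 - 2523 = 2178 - 2523 = -345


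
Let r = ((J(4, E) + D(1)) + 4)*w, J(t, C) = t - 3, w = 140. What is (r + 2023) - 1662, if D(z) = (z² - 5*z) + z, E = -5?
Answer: 641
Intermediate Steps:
D(z) = z² - 4*z
J(t, C) = -3 + t
r = 280 (r = (((-3 + 4) + 1*(-4 + 1)) + 4)*140 = ((1 + 1*(-3)) + 4)*140 = ((1 - 3) + 4)*140 = (-2 + 4)*140 = 2*140 = 280)
(r + 2023) - 1662 = (280 + 2023) - 1662 = 2303 - 1662 = 641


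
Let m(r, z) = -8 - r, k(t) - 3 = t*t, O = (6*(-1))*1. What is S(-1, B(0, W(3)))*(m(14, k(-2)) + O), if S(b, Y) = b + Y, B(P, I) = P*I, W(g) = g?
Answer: 28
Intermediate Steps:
B(P, I) = I*P
O = -6 (O = -6*1 = -6)
k(t) = 3 + t² (k(t) = 3 + t*t = 3 + t²)
S(b, Y) = Y + b
S(-1, B(0, W(3)))*(m(14, k(-2)) + O) = (3*0 - 1)*((-8 - 1*14) - 6) = (0 - 1)*((-8 - 14) - 6) = -(-22 - 6) = -1*(-28) = 28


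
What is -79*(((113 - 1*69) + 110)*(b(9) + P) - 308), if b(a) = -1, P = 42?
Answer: -474474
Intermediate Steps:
-79*(((113 - 1*69) + 110)*(b(9) + P) - 308) = -79*(((113 - 1*69) + 110)*(-1 + 42) - 308) = -79*(((113 - 69) + 110)*41 - 308) = -79*((44 + 110)*41 - 308) = -79*(154*41 - 308) = -79*(6314 - 308) = -79*6006 = -474474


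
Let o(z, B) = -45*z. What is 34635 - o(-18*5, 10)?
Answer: 30585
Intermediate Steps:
34635 - o(-18*5, 10) = 34635 - (-45)*(-18*5) = 34635 - (-45)*(-90) = 34635 - 1*4050 = 34635 - 4050 = 30585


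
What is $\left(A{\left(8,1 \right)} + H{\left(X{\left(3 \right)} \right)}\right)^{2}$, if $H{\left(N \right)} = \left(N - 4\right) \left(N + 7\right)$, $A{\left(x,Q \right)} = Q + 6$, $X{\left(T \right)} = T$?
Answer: $9$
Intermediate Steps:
$A{\left(x,Q \right)} = 6 + Q$
$H{\left(N \right)} = \left(-4 + N\right) \left(7 + N\right)$
$\left(A{\left(8,1 \right)} + H{\left(X{\left(3 \right)} \right)}\right)^{2} = \left(\left(6 + 1\right) + \left(-28 + 3^{2} + 3 \cdot 3\right)\right)^{2} = \left(7 + \left(-28 + 9 + 9\right)\right)^{2} = \left(7 - 10\right)^{2} = \left(-3\right)^{2} = 9$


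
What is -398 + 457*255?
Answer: 116137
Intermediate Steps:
-398 + 457*255 = -398 + 116535 = 116137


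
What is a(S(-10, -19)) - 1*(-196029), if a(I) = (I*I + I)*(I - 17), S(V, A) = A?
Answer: 183717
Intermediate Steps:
a(I) = (-17 + I)*(I + I**2) (a(I) = (I**2 + I)*(-17 + I) = (I + I**2)*(-17 + I) = (-17 + I)*(I + I**2))
a(S(-10, -19)) - 1*(-196029) = -19*(-17 + (-19)**2 - 16*(-19)) - 1*(-196029) = -19*(-17 + 361 + 304) + 196029 = -19*648 + 196029 = -12312 + 196029 = 183717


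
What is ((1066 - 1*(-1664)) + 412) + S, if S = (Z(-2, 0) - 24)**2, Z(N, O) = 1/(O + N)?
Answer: 14969/4 ≈ 3742.3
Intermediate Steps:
Z(N, O) = 1/(N + O)
S = 2401/4 (S = (1/(-2 + 0) - 24)**2 = (1/(-2) - 24)**2 = (-1/2 - 24)**2 = (-49/2)**2 = 2401/4 ≈ 600.25)
((1066 - 1*(-1664)) + 412) + S = ((1066 - 1*(-1664)) + 412) + 2401/4 = ((1066 + 1664) + 412) + 2401/4 = (2730 + 412) + 2401/4 = 3142 + 2401/4 = 14969/4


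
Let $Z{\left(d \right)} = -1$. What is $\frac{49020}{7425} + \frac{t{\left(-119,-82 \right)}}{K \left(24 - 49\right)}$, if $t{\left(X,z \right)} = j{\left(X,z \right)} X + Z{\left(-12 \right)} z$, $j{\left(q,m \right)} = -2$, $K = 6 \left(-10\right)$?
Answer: $\frac{16868}{2475} \approx 6.8154$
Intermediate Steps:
$K = -60$
$t{\left(X,z \right)} = - z - 2 X$ ($t{\left(X,z \right)} = - 2 X - z = - z - 2 X$)
$\frac{49020}{7425} + \frac{t{\left(-119,-82 \right)}}{K \left(24 - 49\right)} = \frac{49020}{7425} + \frac{\left(-1\right) \left(-82\right) - -238}{\left(-60\right) \left(24 - 49\right)} = 49020 \cdot \frac{1}{7425} + \frac{82 + 238}{\left(-60\right) \left(-25\right)} = \frac{3268}{495} + \frac{320}{1500} = \frac{3268}{495} + 320 \cdot \frac{1}{1500} = \frac{3268}{495} + \frac{16}{75} = \frac{16868}{2475}$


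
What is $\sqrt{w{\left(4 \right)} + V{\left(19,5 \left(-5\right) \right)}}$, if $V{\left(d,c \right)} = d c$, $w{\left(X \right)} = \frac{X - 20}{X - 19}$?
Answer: $\frac{i \sqrt{106635}}{15} \approx 21.77 i$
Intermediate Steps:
$w{\left(X \right)} = \frac{-20 + X}{-19 + X}$
$V{\left(d,c \right)} = c d$
$\sqrt{w{\left(4 \right)} + V{\left(19,5 \left(-5\right) \right)}} = \sqrt{\frac{-20 + 4}{-19 + 4} + 5 \left(-5\right) 19} = \sqrt{\frac{1}{-15} \left(-16\right) - 475} = \sqrt{\left(- \frac{1}{15}\right) \left(-16\right) - 475} = \sqrt{\frac{16}{15} - 475} = \sqrt{- \frac{7109}{15}} = \frac{i \sqrt{106635}}{15}$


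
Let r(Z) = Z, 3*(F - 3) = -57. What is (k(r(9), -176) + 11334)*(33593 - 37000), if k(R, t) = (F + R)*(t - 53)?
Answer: -44076359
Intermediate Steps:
F = -16 (F = 3 + (⅓)*(-57) = 3 - 19 = -16)
k(R, t) = (-53 + t)*(-16 + R) (k(R, t) = (-16 + R)*(t - 53) = (-16 + R)*(-53 + t) = (-53 + t)*(-16 + R))
(k(r(9), -176) + 11334)*(33593 - 37000) = ((848 - 53*9 - 16*(-176) + 9*(-176)) + 11334)*(33593 - 37000) = ((848 - 477 + 2816 - 1584) + 11334)*(-3407) = (1603 + 11334)*(-3407) = 12937*(-3407) = -44076359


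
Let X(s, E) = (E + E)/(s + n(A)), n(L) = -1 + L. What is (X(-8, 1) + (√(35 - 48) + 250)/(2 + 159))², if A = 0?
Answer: 3716131/2099601 + 3856*I*√13/233289 ≈ 1.7699 + 0.059596*I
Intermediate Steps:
X(s, E) = 2*E/(-1 + s) (X(s, E) = (E + E)/(s + (-1 + 0)) = (2*E)/(s - 1) = (2*E)/(-1 + s) = 2*E/(-1 + s))
(X(-8, 1) + (√(35 - 48) + 250)/(2 + 159))² = (2*1/(-1 - 8) + (√(35 - 48) + 250)/(2 + 159))² = (2*1/(-9) + (√(-13) + 250)/161)² = (2*1*(-⅑) + (I*√13 + 250)*(1/161))² = (-2/9 + (250 + I*√13)*(1/161))² = (-2/9 + (250/161 + I*√13/161))² = (1928/1449 + I*√13/161)²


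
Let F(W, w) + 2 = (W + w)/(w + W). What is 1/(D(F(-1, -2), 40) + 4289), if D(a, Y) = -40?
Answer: 1/4249 ≈ 0.00023535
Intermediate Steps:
F(W, w) = -1 (F(W, w) = -2 + (W + w)/(w + W) = -2 + (W + w)/(W + w) = -2 + 1 = -1)
1/(D(F(-1, -2), 40) + 4289) = 1/(-40 + 4289) = 1/4249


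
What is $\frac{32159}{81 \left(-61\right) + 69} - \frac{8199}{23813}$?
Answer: $- \frac{805747795}{116016936} \approx -6.9451$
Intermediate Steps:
$\frac{32159}{81 \left(-61\right) + 69} - \frac{8199}{23813} = \frac{32159}{-4941 + 69} - \frac{8199}{23813} = \frac{32159}{-4872} - \frac{8199}{23813} = 32159 \left(- \frac{1}{4872}\right) - \frac{8199}{23813} = - \frac{32159}{4872} - \frac{8199}{23813} = - \frac{805747795}{116016936}$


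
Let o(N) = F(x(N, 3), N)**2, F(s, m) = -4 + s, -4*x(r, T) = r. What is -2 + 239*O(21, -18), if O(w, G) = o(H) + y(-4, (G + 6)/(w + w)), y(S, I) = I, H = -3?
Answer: 274865/112 ≈ 2454.2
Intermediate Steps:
x(r, T) = -r/4
o(N) = (-4 - N/4)**2
O(w, G) = 169/16 + (6 + G)/(2*w) (O(w, G) = (16 - 3)**2/16 + (G + 6)/(w + w) = (1/16)*13**2 + (6 + G)/((2*w)) = (1/16)*169 + (6 + G)*(1/(2*w)) = 169/16 + (6 + G)/(2*w))
-2 + 239*O(21, -18) = -2 + 239*((1/16)*(48 + 8*(-18) + 169*21)/21) = -2 + 239*((1/16)*(1/21)*(48 - 144 + 3549)) = -2 + 239*((1/16)*(1/21)*3453) = -2 + 239*(1151/112) = -2 + 275089/112 = 274865/112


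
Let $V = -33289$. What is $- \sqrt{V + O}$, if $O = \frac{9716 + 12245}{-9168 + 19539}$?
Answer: $- \frac{i \sqrt{3580258553718}}{10371} \approx - 182.45 i$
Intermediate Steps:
$O = \frac{21961}{10371} \approx 2.1175$
$- \sqrt{V + O} = - \sqrt{-33289 + \frac{21961}{10371}} = - \sqrt{- \frac{345218258}{10371}} = - \frac{i \sqrt{3580258553718}}{10371}$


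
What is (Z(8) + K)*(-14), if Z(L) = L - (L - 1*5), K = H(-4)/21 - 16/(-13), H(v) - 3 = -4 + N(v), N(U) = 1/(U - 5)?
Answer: -30358/351 ≈ -86.490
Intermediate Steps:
N(U) = 1/(-5 + U)
H(v) = -1 + 1/(-5 + v) (H(v) = 3 + (-4 + 1/(-5 + v)) = -1 + 1/(-5 + v))
K = 2894/2457 (K = ((6 - 1*(-4))/(-5 - 4))/21 - 16/(-13) = ((6 + 4)/(-9))*(1/21) - 16*(-1/13) = -1/9*10*(1/21) + 16/13 = -10/9*1/21 + 16/13 = -10/189 + 16/13 = 2894/2457 ≈ 1.1779)
Z(L) = 5 (Z(L) = L - (L - 5) = L - (-5 + L) = L + (5 - L) = 5)
(Z(8) + K)*(-14) = (5 + 2894/2457)*(-14) = (15179/2457)*(-14) = -30358/351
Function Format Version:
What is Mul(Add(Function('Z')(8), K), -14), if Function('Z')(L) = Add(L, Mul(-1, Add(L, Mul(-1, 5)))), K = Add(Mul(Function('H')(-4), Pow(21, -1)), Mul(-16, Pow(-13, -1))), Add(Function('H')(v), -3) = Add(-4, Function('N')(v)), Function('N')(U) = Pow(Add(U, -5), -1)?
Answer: Rational(-30358, 351) ≈ -86.490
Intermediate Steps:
Function('N')(U) = Pow(Add(-5, U), -1)
Function('H')(v) = Add(-1, Pow(Add(-5, v), -1)) (Function('H')(v) = Add(3, Add(-4, Pow(Add(-5, v), -1))) = Add(-1, Pow(Add(-5, v), -1)))
K = Rational(2894, 2457) (K = Add(Mul(Mul(Pow(Add(-5, -4), -1), Add(6, Mul(-1, -4))), Pow(21, -1)), Mul(-16, Pow(-13, -1))) = Add(Mul(Mul(Pow(-9, -1), Add(6, 4)), Rational(1, 21)), Mul(-16, Rational(-1, 13))) = Add(Mul(Mul(Rational(-1, 9), 10), Rational(1, 21)), Rational(16, 13)) = Add(Mul(Rational(-10, 9), Rational(1, 21)), Rational(16, 13)) = Add(Rational(-10, 189), Rational(16, 13)) = Rational(2894, 2457) ≈ 1.1779)
Function('Z')(L) = 5 (Function('Z')(L) = Add(L, Mul(-1, Add(L, -5))) = Add(L, Mul(-1, Add(-5, L))) = Add(L, Add(5, Mul(-1, L))) = 5)
Mul(Add(Function('Z')(8), K), -14) = Mul(Add(5, Rational(2894, 2457)), -14) = Mul(Rational(15179, 2457), -14) = Rational(-30358, 351)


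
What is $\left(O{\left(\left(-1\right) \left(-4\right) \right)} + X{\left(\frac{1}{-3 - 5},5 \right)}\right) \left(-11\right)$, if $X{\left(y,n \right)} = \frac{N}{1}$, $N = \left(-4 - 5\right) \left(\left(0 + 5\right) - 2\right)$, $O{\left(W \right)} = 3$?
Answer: $264$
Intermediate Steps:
$N = -27$ ($N = - 9 \left(5 - 2\right) = \left(-9\right) 3 = -27$)
$X{\left(y,n \right)} = -27$ ($X{\left(y,n \right)} = - \frac{27}{1} = \left(-27\right) 1 = -27$)
$\left(O{\left(\left(-1\right) \left(-4\right) \right)} + X{\left(\frac{1}{-3 - 5},5 \right)}\right) \left(-11\right) = \left(3 - 27\right) \left(-11\right) = \left(-24\right) \left(-11\right) = 264$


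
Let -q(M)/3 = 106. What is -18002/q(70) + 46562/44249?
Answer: 405688607/7035591 ≈ 57.662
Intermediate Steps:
q(M) = -318 (q(M) = -3*106 = -318)
-18002/q(70) + 46562/44249 = -18002/(-318) + 46562/44249 = -18002*(-1/318) + 46562*(1/44249) = 9001/159 + 46562/44249 = 405688607/7035591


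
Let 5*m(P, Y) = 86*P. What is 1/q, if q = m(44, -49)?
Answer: 5/3784 ≈ 0.0013214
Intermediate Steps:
m(P, Y) = 86*P/5 (m(P, Y) = (86*P)/5 = 86*P/5)
q = 3784/5 (q = (86/5)*44 = 3784/5 ≈ 756.80)
1/q = 1/(3784/5) = 5/3784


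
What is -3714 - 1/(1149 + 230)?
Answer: -5121607/1379 ≈ -3714.0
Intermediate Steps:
-3714 - 1/(1149 + 230) = -3714 - 1/1379 = -5121607/1379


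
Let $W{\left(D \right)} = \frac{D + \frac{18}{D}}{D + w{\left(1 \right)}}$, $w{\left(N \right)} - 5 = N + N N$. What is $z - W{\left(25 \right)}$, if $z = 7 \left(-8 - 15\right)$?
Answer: $- \frac{129443}{800} \approx -161.8$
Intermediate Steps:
$z = -161$ ($z = 7 \left(-23\right) = -161$)
$w{\left(N \right)} = 5 + N + N^{2}$ ($w{\left(N \right)} = 5 + \left(N + N N\right) = 5 + \left(N + N^{2}\right) = 5 + N + N^{2}$)
$W{\left(D \right)} = \frac{D + \frac{18}{D}}{7 + D}$ ($W{\left(D \right)} = \frac{D + \frac{18}{D}}{D + \left(5 + 1 + 1^{2}\right)} = \frac{D + \frac{18}{D}}{D + \left(5 + 1 + 1\right)} = \frac{D + \frac{18}{D}}{D + 7} = \frac{D + \frac{18}{D}}{7 + D}$)
$z - W{\left(25 \right)} = -161 - \frac{18 + 25^{2}}{25 \left(7 + 25\right)} = -161 - \frac{18 + 625}{25 \cdot 32} = -161 - \frac{1}{25} \cdot \frac{1}{32} \cdot 643 = -161 - \frac{643}{800} = - \frac{129443}{800}$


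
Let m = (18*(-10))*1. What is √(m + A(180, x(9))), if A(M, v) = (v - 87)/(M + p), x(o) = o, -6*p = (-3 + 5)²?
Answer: 3*I*√1450717/269 ≈ 13.433*I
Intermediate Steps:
p = -⅔ (p = -(-3 + 5)²/6 = -⅙*2² = -⅙*4 = -⅔ ≈ -0.66667)
A(M, v) = (-87 + v)/(-⅔ + M) (A(M, v) = (v - 87)/(M - ⅔) = (-87 + v)/(-⅔ + M))
m = -180 (m = -180*1 = -180)
√(m + A(180, x(9))) = √(-180 + 3*(-87 + 9)/(-2 + 3*180)) = √(-180 + 3*(-78)/(-2 + 540)) = √(-180 + 3*(-78)/538) = √(-180 + 3*(1/538)*(-78)) = √(-180 - 117/269) = √(-48537/269) = 3*I*√1450717/269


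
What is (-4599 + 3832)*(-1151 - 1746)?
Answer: 2221999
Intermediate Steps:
(-4599 + 3832)*(-1151 - 1746) = -767*(-2897) = 2221999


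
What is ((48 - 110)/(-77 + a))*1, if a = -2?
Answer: 62/79 ≈ 0.78481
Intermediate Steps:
((48 - 110)/(-77 + a))*1 = ((48 - 110)/(-77 - 2))*1 = -62/(-79)*1 = -62*(-1/79)*1 = (62/79)*1 = 62/79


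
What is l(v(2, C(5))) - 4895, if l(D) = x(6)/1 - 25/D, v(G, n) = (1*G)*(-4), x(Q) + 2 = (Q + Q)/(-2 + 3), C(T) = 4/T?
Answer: -39055/8 ≈ -4881.9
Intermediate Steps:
x(Q) = -2 + 2*Q (x(Q) = -2 + (Q + Q)/(-2 + 3) = -2 + (2*Q)/1 = -2 + (2*Q)*1 = -2 + 2*Q)
v(G, n) = -4*G (v(G, n) = G*(-4) = -4*G)
l(D) = 10 - 25/D (l(D) = (-2 + 2*6)/1 - 25/D = (-2 + 12)*1 - 25/D = 10*1 - 25/D = 10 - 25/D)
l(v(2, C(5))) - 4895 = (10 - 25/((-4*2))) - 4895 = (10 - 25/(-8)) - 4895 = (10 - 25*(-⅛)) - 4895 = (10 + 25/8) - 4895 = 105/8 - 4895 = -39055/8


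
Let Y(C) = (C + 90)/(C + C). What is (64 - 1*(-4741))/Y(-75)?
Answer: -48050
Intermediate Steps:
Y(C) = (90 + C)/(2*C) (Y(C) = (90 + C)/((2*C)) = (90 + C)*(1/(2*C)) = (90 + C)/(2*C))
(64 - 1*(-4741))/Y(-75) = (64 - 1*(-4741))/(((1/2)*(90 - 75)/(-75))) = (64 + 4741)/(((1/2)*(-1/75)*15)) = 4805/(-1/10) = 4805*(-10) = -48050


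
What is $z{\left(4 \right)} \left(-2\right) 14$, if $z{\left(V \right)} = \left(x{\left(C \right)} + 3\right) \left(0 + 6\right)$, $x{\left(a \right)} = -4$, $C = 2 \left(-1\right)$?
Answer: $168$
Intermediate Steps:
$C = -2$
$z{\left(V \right)} = -6$ ($z{\left(V \right)} = \left(-4 + 3\right) \left(0 + 6\right) = \left(-1\right) 6 = -6$)
$z{\left(4 \right)} \left(-2\right) 14 = \left(-6\right) \left(-2\right) 14 = 12 \cdot 14 = 168$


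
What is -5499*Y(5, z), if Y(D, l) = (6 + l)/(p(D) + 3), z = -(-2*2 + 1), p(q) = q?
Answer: -49491/8 ≈ -6186.4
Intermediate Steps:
z = 3 (z = -(-4 + 1) = -1*(-3) = 3)
Y(D, l) = (6 + l)/(3 + D) (Y(D, l) = (6 + l)/(D + 3) = (6 + l)/(3 + D))
-5499*Y(5, z) = -5499*(6 + 3)/(3 + 5) = -5499*9/8 = -49491/8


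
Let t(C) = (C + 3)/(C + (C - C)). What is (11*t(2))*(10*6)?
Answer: 1650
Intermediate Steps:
t(C) = (3 + C)/C (t(C) = (3 + C)/(C + 0) = (3 + C)/C)
(11*t(2))*(10*6) = (11*((3 + 2)/2))*(10*6) = (11*((½)*5))*60 = (11*(5/2))*60 = (55/2)*60 = 1650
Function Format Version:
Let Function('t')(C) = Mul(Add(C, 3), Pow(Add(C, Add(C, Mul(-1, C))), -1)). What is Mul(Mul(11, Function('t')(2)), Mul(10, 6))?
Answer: 1650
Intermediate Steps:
Function('t')(C) = Mul(Pow(C, -1), Add(3, C)) (Function('t')(C) = Mul(Add(3, C), Pow(Add(C, 0), -1)) = Mul(Add(3, C), Pow(C, -1)) = Mul(Pow(C, -1), Add(3, C)))
Mul(Mul(11, Function('t')(2)), Mul(10, 6)) = Mul(Mul(11, Mul(Pow(2, -1), Add(3, 2))), Mul(10, 6)) = Mul(Mul(11, Mul(Rational(1, 2), 5)), 60) = Mul(Mul(11, Rational(5, 2)), 60) = Mul(Rational(55, 2), 60) = 1650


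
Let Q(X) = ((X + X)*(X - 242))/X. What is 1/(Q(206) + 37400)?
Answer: 1/37328 ≈ 2.6790e-5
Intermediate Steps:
Q(X) = -484 + 2*X (Q(X) = ((2*X)*(-242 + X))/X = (2*X*(-242 + X))/X = -484 + 2*X)
1/(Q(206) + 37400) = 1/((-484 + 2*206) + 37400) = 1/((-484 + 412) + 37400) = 1/(-72 + 37400) = 1/37328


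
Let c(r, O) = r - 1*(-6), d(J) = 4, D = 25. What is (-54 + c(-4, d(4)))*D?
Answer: -1300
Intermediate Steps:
c(r, O) = 6 + r (c(r, O) = r + 6 = 6 + r)
(-54 + c(-4, d(4)))*D = (-54 + (6 - 4))*25 = (-54 + 2)*25 = -52*25 = -1300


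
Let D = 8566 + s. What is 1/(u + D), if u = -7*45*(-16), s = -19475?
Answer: -1/5869 ≈ -0.00017039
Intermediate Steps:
D = -10909 (D = 8566 - 19475 = -10909)
u = 5040 (u = -315*(-16) = 5040)
1/(u + D) = 1/(5040 - 10909) = 1/(-5869) = -1/5869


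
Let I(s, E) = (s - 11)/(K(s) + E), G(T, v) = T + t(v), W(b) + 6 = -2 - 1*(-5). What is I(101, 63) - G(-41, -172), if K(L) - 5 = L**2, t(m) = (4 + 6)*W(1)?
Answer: 81021/1141 ≈ 71.009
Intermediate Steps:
W(b) = -3 (W(b) = -6 + (-2 - 1*(-5)) = -6 + (-2 + 5) = -6 + 3 = -3)
t(m) = -30 (t(m) = (4 + 6)*(-3) = 10*(-3) = -30)
G(T, v) = -30 + T (G(T, v) = T - 30 = -30 + T)
K(L) = 5 + L**2
I(s, E) = (-11 + s)/(5 + E + s**2) (I(s, E) = (s - 11)/((5 + s**2) + E) = (-11 + s)/(5 + E + s**2))
I(101, 63) - G(-41, -172) = (-11 + 101)/(5 + 63 + 101**2) - (-30 - 41) = 90/(5 + 63 + 10201) - 1*(-71) = 90/10269 + 71 = (1/10269)*90 + 71 = 10/1141 + 71 = 81021/1141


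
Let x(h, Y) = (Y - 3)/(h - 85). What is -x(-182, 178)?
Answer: 175/267 ≈ 0.65543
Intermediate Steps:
x(h, Y) = (-3 + Y)/(-85 + h)
-x(-182, 178) = -(-3 + 178)/(-85 - 182) = -175/(-267) = -(-1)*175/267 = -1*(-175/267) = 175/267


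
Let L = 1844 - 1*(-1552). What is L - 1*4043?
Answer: -647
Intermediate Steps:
L = 3396 (L = 1844 + 1552 = 3396)
L - 1*4043 = 3396 - 1*4043 = 3396 - 4043 = -647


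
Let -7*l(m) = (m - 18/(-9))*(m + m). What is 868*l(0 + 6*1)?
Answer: -11904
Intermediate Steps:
l(m) = -2*m*(2 + m)/7 (l(m) = -(m - 18/(-9))*(m + m)/7 = -(m - 18*(-⅑))*2*m/7 = -(m + 2)*2*m/7 = -(2 + m)*2*m/7 = -2*m*(2 + m)/7)
868*l(0 + 6*1) = 868*(-2*(0 + 6*1)*(2 + (0 + 6*1))/7) = 868*(-2*(0 + 6)*(2 + (0 + 6))/7) = 868*(-2/7*6*(2 + 6)) = 868*(-2/7*6*8) = 868*(-96/7) = -11904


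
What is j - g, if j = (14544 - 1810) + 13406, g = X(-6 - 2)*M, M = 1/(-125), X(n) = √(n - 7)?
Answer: 26140 + I*√15/125 ≈ 26140.0 + 0.030984*I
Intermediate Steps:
X(n) = √(-7 + n)
M = -1/125 ≈ -0.0080000
g = -I*√15/125 (g = √(-7 + (-6 - 2))*(-1/125) = √(-7 - 8)*(-1/125) = √(-15)*(-1/125) = (I*√15)*(-1/125) = -I*√15/125 ≈ -0.030984*I)
j = 26140 (j = 12734 + 13406 = 26140)
j - g = 26140 - (-1)*I*√15/125 = 26140 + I*√15/125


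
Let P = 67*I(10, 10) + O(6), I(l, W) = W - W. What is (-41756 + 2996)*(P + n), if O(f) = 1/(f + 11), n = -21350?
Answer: 827523720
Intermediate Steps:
I(l, W) = 0
O(f) = 1/(11 + f)
P = 1/17 (P = 67*0 + 1/(11 + 6) = 0 + 1/17 = 1/17 ≈ 0.058824)
(-41756 + 2996)*(P + n) = (-41756 + 2996)*(1/17 - 21350) = -38760*(-362949/17) = 827523720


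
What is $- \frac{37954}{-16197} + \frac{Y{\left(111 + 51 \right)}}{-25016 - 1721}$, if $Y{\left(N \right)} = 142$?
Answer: $\frac{1012476124}{433059189} \approx 2.338$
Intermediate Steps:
$- \frac{37954}{-16197} + \frac{Y{\left(111 + 51 \right)}}{-25016 - 1721} = - \frac{37954}{-16197} + \frac{142}{-25016 - 1721} = \left(-37954\right) \left(- \frac{1}{16197}\right) + \frac{142}{-25016 - 1721} = \frac{37954}{16197} + \frac{142}{-26737} = \frac{37954}{16197} + 142 \left(- \frac{1}{26737}\right) = \frac{37954}{16197} - \frac{142}{26737} = \frac{1012476124}{433059189}$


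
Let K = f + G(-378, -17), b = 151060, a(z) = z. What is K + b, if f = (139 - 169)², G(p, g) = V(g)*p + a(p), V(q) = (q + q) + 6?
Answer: 162166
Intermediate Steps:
V(q) = 6 + 2*q (V(q) = 2*q + 6 = 6 + 2*q)
G(p, g) = p + p*(6 + 2*g) (G(p, g) = (6 + 2*g)*p + p = p*(6 + 2*g) + p = p + p*(6 + 2*g))
f = 900 (f = (-30)² = 900)
K = 11106 (K = 900 - 378*(7 + 2*(-17)) = 900 - 378*(7 - 34) = 900 - 378*(-27) = 900 + 10206 = 11106)
K + b = 11106 + 151060 = 162166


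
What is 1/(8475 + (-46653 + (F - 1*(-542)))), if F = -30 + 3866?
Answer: -1/33800 ≈ -2.9586e-5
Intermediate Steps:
F = 3836
1/(8475 + (-46653 + (F - 1*(-542)))) = 1/(8475 + (-46653 + (3836 - 1*(-542)))) = 1/(8475 + (-46653 + (3836 + 542))) = 1/(8475 + (-46653 + 4378)) = 1/(8475 - 42275) = 1/(-33800) = -1/33800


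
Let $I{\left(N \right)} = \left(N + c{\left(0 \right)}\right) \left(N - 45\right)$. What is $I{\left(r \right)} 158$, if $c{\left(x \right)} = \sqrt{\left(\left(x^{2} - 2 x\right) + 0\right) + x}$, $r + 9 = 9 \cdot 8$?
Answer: $179172$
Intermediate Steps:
$r = 63$ ($r = -9 + 9 \cdot 8 = -9 + 72 = 63$)
$c{\left(x \right)} = \sqrt{x^{2} - x}$ ($c{\left(x \right)} = \sqrt{\left(x^{2} - 2 x\right) + x} = \sqrt{x^{2} - x}$)
$I{\left(N \right)} = N \left(-45 + N\right)$ ($I{\left(N \right)} = \left(N + \sqrt{0 \left(-1 + 0\right)}\right) \left(N - 45\right) = \left(N + \sqrt{0 \left(-1\right)}\right) \left(-45 + N\right) = \left(N + \sqrt{0}\right) \left(-45 + N\right) = \left(N + 0\right) \left(-45 + N\right) = N \left(-45 + N\right)$)
$I{\left(r \right)} 158 = 63 \left(-45 + 63\right) 158 = 63 \cdot 18 \cdot 158 = 1134 \cdot 158 = 179172$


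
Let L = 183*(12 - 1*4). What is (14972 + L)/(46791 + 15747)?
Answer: 1174/4467 ≈ 0.26282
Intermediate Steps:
L = 1464 (L = 183*(12 - 4) = 183*8 = 1464)
(14972 + L)/(46791 + 15747) = (14972 + 1464)/(46791 + 15747) = 16436/62538 = 16436*(1/62538) = 1174/4467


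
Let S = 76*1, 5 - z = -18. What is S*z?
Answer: 1748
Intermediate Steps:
z = 23 (z = 5 - 1*(-18) = 5 + 18 = 23)
S = 76
S*z = 76*23 = 1748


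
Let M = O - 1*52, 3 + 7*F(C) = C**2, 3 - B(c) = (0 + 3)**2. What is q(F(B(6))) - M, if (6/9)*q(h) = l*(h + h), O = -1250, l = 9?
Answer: 10005/7 ≈ 1429.3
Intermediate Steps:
B(c) = -6 (B(c) = 3 - (0 + 3)**2 = 3 - 1*3**2 = 3 - 1*9 = 3 - 9 = -6)
F(C) = -3/7 + C**2/7
q(h) = 27*h (q(h) = 3*(9*(h + h))/2 = 3*(9*(2*h))/2 = 3*(18*h)/2 = 27*h)
M = -1302 (M = -1250 - 1*52 = -1250 - 52 = -1302)
q(F(B(6))) - M = 27*(-3/7 + (1/7)*(-6)**2) - 1*(-1302) = 27*(-3/7 + (1/7)*36) + 1302 = 27*(-3/7 + 36/7) + 1302 = 27*(33/7) + 1302 = 891/7 + 1302 = 10005/7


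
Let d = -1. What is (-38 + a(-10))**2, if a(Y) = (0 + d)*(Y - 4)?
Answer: 576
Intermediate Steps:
a(Y) = 4 - Y (a(Y) = (0 - 1)*(Y - 4) = -(-4 + Y) = 4 - Y)
(-38 + a(-10))**2 = (-38 + (4 - 1*(-10)))**2 = (-38 + (4 + 10))**2 = (-38 + 14)**2 = (-24)**2 = 576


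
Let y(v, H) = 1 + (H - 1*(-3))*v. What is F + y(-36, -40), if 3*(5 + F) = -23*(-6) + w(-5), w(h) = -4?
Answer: 4118/3 ≈ 1372.7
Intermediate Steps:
y(v, H) = 1 + v*(3 + H) (y(v, H) = 1 + (H + 3)*v = 1 + (3 + H)*v = 1 + v*(3 + H))
F = 119/3 (F = -5 + (-23*(-6) - 4)/3 = -5 + (138 - 4)/3 = -5 + (1/3)*134 = -5 + 134/3 = 119/3 ≈ 39.667)
F + y(-36, -40) = 119/3 + (1 + 3*(-36) - 40*(-36)) = 119/3 + (1 - 108 + 1440) = 119/3 + 1333 = 4118/3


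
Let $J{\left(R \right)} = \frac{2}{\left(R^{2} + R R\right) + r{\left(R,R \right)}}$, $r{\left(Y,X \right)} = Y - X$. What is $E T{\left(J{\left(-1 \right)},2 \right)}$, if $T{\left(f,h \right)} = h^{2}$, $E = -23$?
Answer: $-92$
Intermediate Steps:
$J{\left(R \right)} = \frac{1}{R^{2}}$ ($J{\left(R \right)} = \frac{2}{\left(R^{2} + R R\right) + \left(R - R\right)} = \frac{2}{\left(R^{2} + R^{2}\right) + 0} = \frac{2}{2 R^{2} + 0} = \frac{2}{2 R^{2}} = 2 \frac{1}{2 R^{2}} = \frac{1}{R^{2}}$)
$E T{\left(J{\left(-1 \right)},2 \right)} = - 23 \cdot 2^{2} = \left(-23\right) 4 = -92$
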